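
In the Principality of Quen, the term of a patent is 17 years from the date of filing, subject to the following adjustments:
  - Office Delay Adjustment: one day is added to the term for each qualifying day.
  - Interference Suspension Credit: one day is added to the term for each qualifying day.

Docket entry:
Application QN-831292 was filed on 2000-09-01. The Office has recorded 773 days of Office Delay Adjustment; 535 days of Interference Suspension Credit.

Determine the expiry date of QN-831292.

Base term: filing date + 17 years → 1 September 2017.
Office Delay Adjustment: +773 days → 14 October 2019.
Interference Suspension Credit: +535 days → 1 April 2021.

April 1, 2021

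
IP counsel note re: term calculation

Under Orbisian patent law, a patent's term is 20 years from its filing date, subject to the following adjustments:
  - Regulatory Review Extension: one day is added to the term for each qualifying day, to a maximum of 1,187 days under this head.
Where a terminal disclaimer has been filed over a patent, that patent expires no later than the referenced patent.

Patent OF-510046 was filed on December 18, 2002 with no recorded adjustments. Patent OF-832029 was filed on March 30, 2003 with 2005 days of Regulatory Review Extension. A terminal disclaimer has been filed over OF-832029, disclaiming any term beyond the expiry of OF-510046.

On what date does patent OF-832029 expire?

Natural term of OF-832029:
  Base: filing + 20 years → 30 March 2023.
  Regulatory Review Extension: 2005 days claimed exceeds the 1187-day cap, so +1187 days → 29 June 2026.
Expiry of referenced patent OF-510046:
  Base: filing + 20 years → 18 December 2022.
Terminal disclaimer: OF-832029 expires on the earlier of 29 June 2026 and 18 December 2022.

2022-12-18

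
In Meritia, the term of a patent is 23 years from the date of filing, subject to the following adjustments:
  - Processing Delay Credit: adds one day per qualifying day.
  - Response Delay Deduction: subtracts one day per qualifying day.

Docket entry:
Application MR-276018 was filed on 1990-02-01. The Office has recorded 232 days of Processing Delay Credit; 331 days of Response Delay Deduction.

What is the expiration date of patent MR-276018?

Base term: filing date + 23 years → 1 February 2013.
Processing Delay Credit: +232 days → 21 September 2013.
Response Delay Deduction: −331 days → 25 October 2012.

2012-10-25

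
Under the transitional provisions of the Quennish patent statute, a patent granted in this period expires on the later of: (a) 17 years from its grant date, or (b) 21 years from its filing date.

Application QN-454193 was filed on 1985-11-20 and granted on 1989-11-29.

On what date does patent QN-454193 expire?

(a) grant + 17 years → 29 November 2006.
(b) filing + 21 years → 20 November 2006.
Later of the two: 29 November 2006.

November 29, 2006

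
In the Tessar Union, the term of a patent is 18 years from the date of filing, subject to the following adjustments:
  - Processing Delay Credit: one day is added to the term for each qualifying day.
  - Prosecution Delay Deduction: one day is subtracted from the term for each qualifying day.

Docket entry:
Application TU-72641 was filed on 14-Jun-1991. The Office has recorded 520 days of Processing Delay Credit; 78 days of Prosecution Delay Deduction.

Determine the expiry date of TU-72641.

August 30, 2010

Base term: filing date + 18 years → 14 June 2009.
Processing Delay Credit: +520 days → 16 November 2010.
Prosecution Delay Deduction: −78 days → 30 August 2010.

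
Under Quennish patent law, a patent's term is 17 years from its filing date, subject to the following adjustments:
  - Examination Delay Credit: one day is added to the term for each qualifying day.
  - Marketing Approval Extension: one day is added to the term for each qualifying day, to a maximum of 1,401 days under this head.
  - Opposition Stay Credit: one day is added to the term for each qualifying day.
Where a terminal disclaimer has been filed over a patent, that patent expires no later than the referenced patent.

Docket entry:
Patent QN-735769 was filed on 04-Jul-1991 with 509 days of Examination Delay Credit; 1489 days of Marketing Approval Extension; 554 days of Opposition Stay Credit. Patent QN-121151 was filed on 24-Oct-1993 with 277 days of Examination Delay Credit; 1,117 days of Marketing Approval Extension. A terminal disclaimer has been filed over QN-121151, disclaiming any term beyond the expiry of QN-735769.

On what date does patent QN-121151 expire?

2014-08-18

Natural term of QN-121151:
  Base: filing + 17 years → 24 October 2010.
  Examination Delay Credit: +277 days → 28 July 2011.
  Marketing Approval Extension: 1117 days (within the 1401-day cap) → +1117 days → 18 August 2014.
Expiry of referenced patent QN-735769:
  Base: filing + 17 years → 4 July 2008.
  Examination Delay Credit: +509 days → 25 November 2009.
  Marketing Approval Extension: 1489 days claimed exceeds the 1401-day cap, so +1401 days → 26 September 2013.
  Opposition Stay Credit: +554 days → 3 April 2015.
Terminal disclaimer: QN-121151 expires on the earlier of 18 August 2014 and 3 April 2015.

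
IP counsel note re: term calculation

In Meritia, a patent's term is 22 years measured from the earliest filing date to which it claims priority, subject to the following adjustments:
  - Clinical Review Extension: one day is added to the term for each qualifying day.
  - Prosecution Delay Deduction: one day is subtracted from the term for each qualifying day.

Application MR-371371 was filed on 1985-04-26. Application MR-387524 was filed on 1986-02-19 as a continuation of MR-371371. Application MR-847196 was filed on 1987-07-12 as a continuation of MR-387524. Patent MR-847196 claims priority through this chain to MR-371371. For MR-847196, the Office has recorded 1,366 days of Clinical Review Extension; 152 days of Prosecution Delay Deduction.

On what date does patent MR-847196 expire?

2010-08-22

Earliest priority filing: 26 April 1985.
Base term: 26 April 1985 + 22 years → 26 April 2007.
Clinical Review Extension: +1366 days → 21 January 2011.
Prosecution Delay Deduction: −152 days → 22 August 2010.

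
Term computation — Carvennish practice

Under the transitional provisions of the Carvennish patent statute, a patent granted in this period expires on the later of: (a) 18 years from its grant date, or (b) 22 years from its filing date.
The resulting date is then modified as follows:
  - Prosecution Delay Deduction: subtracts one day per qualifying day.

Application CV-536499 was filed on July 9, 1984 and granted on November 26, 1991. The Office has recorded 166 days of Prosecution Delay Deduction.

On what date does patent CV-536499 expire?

June 13, 2009

(a) grant + 18 years → 26 November 2009.
(b) filing + 22 years → 9 July 2006.
Later of the two: 26 November 2009.
Prosecution Delay Deduction: −166 days → 13 June 2009.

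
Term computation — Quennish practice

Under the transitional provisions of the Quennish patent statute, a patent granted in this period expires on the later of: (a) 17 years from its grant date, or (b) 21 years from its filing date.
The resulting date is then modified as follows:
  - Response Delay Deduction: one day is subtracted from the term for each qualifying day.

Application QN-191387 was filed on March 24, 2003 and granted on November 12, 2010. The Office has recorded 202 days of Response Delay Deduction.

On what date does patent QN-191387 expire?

April 24, 2027

(a) grant + 17 years → 12 November 2027.
(b) filing + 21 years → 24 March 2024.
Later of the two: 12 November 2027.
Response Delay Deduction: −202 days → 24 April 2027.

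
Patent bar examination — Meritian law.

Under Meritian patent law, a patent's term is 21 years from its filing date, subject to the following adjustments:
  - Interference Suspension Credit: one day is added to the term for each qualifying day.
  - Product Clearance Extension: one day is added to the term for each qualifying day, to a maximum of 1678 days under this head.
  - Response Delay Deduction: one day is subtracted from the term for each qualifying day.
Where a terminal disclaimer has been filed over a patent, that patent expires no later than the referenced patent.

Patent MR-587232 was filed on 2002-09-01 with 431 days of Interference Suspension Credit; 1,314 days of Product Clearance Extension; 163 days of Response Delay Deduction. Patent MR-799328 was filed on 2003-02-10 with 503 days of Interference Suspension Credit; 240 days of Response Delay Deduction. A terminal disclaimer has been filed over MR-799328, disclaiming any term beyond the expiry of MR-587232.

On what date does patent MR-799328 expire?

October 30, 2024

Natural term of MR-799328:
  Base: filing + 21 years → 10 February 2024.
  Interference Suspension Credit: +503 days → 27 June 2025.
  Response Delay Deduction: −240 days → 30 October 2024.
Expiry of referenced patent MR-587232:
  Base: filing + 21 years → 1 September 2023.
  Interference Suspension Credit: +431 days → 5 November 2024.
  Product Clearance Extension: 1314 days (within the 1678-day cap) → +1314 days → 11 June 2028.
  Response Delay Deduction: −163 days → 31 December 2027.
Terminal disclaimer: MR-799328 expires on the earlier of 30 October 2024 and 31 December 2027.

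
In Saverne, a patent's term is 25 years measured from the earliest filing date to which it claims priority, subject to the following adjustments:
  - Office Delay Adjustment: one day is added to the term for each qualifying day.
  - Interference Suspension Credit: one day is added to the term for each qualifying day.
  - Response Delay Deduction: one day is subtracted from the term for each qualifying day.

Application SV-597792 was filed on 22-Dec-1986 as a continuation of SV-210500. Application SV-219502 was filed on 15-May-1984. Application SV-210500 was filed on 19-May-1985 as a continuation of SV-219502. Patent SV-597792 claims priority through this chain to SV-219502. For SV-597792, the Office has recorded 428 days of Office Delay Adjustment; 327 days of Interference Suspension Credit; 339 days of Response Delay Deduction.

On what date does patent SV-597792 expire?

July 5, 2010

Earliest priority filing: 15 May 1984.
Base term: 15 May 1984 + 25 years → 15 May 2009.
Office Delay Adjustment: +428 days → 17 July 2010.
Interference Suspension Credit: +327 days → 9 June 2011.
Response Delay Deduction: −339 days → 5 July 2010.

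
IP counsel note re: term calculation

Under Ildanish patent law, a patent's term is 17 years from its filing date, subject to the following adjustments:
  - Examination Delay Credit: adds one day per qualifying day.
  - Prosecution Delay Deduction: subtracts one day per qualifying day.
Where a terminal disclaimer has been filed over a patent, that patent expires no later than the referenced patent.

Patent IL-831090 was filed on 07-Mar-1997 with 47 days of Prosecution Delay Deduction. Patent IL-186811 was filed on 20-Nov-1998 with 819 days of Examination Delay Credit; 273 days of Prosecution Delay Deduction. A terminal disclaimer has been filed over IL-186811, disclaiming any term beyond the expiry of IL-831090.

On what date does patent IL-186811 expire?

Natural term of IL-186811:
  Base: filing + 17 years → 20 November 2015.
  Examination Delay Credit: +819 days → 16 February 2018.
  Prosecution Delay Deduction: −273 days → 19 May 2017.
Expiry of referenced patent IL-831090:
  Base: filing + 17 years → 7 March 2014.
  Prosecution Delay Deduction: −47 days → 19 January 2014.
Terminal disclaimer: IL-186811 expires on the earlier of 19 May 2017 and 19 January 2014.

2014-01-19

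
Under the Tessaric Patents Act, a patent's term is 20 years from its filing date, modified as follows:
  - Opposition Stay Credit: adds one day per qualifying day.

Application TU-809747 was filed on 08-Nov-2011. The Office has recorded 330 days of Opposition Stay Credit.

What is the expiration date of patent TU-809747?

October 3, 2032

Base term: filing date + 20 years → 8 November 2031.
Opposition Stay Credit: +330 days → 3 October 2032.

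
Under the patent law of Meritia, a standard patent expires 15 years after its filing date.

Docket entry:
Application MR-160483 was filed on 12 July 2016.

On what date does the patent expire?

July 12, 2031

Filing date + 15 years → 12 July 2031.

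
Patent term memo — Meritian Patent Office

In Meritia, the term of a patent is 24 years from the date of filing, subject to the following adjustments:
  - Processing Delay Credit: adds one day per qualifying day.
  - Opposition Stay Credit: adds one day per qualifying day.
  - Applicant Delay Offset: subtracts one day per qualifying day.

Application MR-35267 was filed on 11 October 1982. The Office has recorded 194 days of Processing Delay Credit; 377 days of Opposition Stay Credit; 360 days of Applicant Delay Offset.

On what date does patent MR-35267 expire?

2007-05-10

Base term: filing date + 24 years → 11 October 2006.
Processing Delay Credit: +194 days → 23 April 2007.
Opposition Stay Credit: +377 days → 4 May 2008.
Applicant Delay Offset: −360 days → 10 May 2007.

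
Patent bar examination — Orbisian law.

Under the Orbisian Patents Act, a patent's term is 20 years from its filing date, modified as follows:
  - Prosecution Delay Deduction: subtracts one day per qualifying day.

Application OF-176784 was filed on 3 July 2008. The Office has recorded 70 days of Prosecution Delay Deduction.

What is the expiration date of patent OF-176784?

April 24, 2028

Base term: filing date + 20 years → 3 July 2028.
Prosecution Delay Deduction: −70 days → 24 April 2028.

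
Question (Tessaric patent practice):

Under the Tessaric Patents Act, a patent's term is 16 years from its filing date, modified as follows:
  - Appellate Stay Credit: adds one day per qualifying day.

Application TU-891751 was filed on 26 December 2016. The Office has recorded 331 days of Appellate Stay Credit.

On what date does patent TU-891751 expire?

November 22, 2033

Base term: filing date + 16 years → 26 December 2032.
Appellate Stay Credit: +331 days → 22 November 2033.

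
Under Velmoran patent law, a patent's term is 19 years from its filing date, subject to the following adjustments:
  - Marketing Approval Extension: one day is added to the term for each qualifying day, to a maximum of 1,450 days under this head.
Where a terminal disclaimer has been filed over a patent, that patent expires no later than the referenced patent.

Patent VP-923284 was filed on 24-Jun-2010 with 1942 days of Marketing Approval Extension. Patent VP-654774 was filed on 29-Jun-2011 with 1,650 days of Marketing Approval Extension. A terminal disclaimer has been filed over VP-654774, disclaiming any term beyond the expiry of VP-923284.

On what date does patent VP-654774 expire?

Natural term of VP-654774:
  Base: filing + 19 years → 29 June 2030.
  Marketing Approval Extension: 1650 days claimed exceeds the 1450-day cap, so +1450 days → 18 June 2034.
Expiry of referenced patent VP-923284:
  Base: filing + 19 years → 24 June 2029.
  Marketing Approval Extension: 1942 days claimed exceeds the 1450-day cap, so +1450 days → 13 June 2033.
Terminal disclaimer: VP-654774 expires on the earlier of 18 June 2034 and 13 June 2033.

2033-06-13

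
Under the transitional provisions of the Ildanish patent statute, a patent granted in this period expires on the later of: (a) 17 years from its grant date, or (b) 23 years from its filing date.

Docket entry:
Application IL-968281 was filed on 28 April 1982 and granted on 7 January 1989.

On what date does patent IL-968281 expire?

(a) grant + 17 years → 7 January 2006.
(b) filing + 23 years → 28 April 2005.
Later of the two: 7 January 2006.

January 7, 2006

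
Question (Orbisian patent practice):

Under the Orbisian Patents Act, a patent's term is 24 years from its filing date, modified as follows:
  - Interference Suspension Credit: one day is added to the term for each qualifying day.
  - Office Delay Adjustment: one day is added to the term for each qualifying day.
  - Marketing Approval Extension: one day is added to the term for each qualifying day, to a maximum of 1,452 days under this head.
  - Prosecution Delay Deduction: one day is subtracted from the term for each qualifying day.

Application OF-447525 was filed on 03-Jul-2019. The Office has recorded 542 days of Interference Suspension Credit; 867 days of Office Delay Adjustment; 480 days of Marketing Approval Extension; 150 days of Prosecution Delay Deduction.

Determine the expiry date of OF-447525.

2048-04-06

Base term: filing date + 24 years → 3 July 2043.
Interference Suspension Credit: +542 days → 26 December 2044.
Office Delay Adjustment: +867 days → 12 May 2047.
Marketing Approval Extension: 480 days (within the 1452-day cap) → +480 days → 3 September 2048.
Prosecution Delay Deduction: −150 days → 6 April 2048.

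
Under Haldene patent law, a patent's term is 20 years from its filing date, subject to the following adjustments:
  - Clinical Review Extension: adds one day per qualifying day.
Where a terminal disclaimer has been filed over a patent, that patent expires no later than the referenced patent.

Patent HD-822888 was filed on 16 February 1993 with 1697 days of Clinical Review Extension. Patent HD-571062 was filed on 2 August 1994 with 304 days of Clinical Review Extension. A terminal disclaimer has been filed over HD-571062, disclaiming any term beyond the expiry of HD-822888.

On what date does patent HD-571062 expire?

Natural term of HD-571062:
  Base: filing + 20 years → 2 August 2014.
  Clinical Review Extension: +304 days → 2 June 2015.
Expiry of referenced patent HD-822888:
  Base: filing + 20 years → 16 February 2013.
  Clinical Review Extension: +1697 days → 10 October 2017.
Terminal disclaimer: HD-571062 expires on the earlier of 2 June 2015 and 10 October 2017.

June 2, 2015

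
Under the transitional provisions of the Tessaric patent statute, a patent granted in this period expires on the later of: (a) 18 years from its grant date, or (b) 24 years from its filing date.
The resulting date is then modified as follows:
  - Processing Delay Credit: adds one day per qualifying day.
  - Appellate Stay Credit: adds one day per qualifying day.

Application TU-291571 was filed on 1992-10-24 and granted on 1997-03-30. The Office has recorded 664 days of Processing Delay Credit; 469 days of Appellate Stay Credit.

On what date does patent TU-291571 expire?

2019-12-01

(a) grant + 18 years → 30 March 2015.
(b) filing + 24 years → 24 October 2016.
Later of the two: 24 October 2016.
Processing Delay Credit: +664 days → 19 August 2018.
Appellate Stay Credit: +469 days → 1 December 2019.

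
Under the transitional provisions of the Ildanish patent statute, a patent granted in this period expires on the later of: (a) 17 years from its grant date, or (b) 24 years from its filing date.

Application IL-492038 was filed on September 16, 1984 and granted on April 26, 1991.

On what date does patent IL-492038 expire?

(a) grant + 17 years → 26 April 2008.
(b) filing + 24 years → 16 September 2008.
Later of the two: 16 September 2008.

2008-09-16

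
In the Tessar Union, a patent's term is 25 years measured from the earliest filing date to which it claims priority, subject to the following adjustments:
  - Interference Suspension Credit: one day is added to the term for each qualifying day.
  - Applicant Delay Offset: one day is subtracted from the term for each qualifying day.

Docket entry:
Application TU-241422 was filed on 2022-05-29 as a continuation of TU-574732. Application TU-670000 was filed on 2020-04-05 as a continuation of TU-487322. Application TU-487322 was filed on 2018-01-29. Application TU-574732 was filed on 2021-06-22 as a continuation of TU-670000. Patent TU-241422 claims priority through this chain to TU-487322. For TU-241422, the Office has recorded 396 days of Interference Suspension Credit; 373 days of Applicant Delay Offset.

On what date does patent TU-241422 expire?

February 21, 2043

Earliest priority filing: 29 January 2018.
Base term: 29 January 2018 + 25 years → 29 January 2043.
Interference Suspension Credit: +396 days → 29 February 2044.
Applicant Delay Offset: −373 days → 21 February 2043.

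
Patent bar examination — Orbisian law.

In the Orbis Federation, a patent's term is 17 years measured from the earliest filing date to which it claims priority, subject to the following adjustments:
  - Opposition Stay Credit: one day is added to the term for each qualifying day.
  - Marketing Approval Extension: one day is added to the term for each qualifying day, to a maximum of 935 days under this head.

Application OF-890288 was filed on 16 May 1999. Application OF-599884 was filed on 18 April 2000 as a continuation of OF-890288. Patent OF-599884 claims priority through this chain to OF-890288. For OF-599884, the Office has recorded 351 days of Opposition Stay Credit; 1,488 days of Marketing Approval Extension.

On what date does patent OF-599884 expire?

2019-11-23

Earliest priority filing: 16 May 1999.
Base term: 16 May 1999 + 17 years → 16 May 2016.
Opposition Stay Credit: +351 days → 2 May 2017.
Marketing Approval Extension: 1488 days claimed exceeds the 935-day cap, so +935 days → 23 November 2019.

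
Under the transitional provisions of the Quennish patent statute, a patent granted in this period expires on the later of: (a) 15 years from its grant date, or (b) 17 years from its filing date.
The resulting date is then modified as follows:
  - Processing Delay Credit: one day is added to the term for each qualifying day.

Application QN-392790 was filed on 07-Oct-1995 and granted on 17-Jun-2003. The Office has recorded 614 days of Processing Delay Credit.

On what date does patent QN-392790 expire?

2020-02-21

(a) grant + 15 years → 17 June 2018.
(b) filing + 17 years → 7 October 2012.
Later of the two: 17 June 2018.
Processing Delay Credit: +614 days → 21 February 2020.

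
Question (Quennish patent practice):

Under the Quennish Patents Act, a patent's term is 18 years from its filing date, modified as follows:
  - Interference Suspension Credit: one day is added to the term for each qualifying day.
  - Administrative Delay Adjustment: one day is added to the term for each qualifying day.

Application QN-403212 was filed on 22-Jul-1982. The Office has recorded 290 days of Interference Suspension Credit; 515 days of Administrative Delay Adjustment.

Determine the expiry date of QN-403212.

2002-10-05

Base term: filing date + 18 years → 22 July 2000.
Interference Suspension Credit: +290 days → 8 May 2001.
Administrative Delay Adjustment: +515 days → 5 October 2002.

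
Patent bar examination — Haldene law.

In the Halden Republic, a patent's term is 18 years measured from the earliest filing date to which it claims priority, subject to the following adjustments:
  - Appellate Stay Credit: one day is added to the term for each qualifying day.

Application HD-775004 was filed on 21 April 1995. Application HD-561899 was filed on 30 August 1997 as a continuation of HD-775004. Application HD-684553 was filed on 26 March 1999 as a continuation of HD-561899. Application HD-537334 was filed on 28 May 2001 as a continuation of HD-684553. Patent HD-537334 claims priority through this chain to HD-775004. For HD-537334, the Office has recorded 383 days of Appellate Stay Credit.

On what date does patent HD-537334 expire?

Earliest priority filing: 21 April 1995.
Base term: 21 April 1995 + 18 years → 21 April 2013.
Appellate Stay Credit: +383 days → 9 May 2014.

2014-05-09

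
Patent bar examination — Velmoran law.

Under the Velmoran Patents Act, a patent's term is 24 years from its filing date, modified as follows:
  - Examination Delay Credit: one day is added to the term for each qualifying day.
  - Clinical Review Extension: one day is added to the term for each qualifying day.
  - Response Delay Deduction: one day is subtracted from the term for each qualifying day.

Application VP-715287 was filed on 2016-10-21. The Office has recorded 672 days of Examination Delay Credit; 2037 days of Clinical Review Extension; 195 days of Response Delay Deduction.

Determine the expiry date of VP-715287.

September 9, 2047

Base term: filing date + 24 years → 21 October 2040.
Examination Delay Credit: +672 days → 24 August 2042.
Clinical Review Extension: +2037 days → 22 March 2048.
Response Delay Deduction: −195 days → 9 September 2047.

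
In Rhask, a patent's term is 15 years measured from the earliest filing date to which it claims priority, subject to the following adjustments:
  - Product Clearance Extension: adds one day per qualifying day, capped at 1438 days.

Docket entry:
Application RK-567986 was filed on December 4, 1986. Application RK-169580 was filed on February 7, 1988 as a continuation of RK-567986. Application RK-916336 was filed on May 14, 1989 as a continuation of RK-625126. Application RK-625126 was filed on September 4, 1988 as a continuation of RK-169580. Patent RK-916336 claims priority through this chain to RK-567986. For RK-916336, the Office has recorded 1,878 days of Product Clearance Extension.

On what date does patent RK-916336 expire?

Earliest priority filing: 4 December 1986.
Base term: 4 December 1986 + 15 years → 4 December 2001.
Product Clearance Extension: 1878 days claimed exceeds the 1438-day cap, so +1438 days → 11 November 2005.

November 11, 2005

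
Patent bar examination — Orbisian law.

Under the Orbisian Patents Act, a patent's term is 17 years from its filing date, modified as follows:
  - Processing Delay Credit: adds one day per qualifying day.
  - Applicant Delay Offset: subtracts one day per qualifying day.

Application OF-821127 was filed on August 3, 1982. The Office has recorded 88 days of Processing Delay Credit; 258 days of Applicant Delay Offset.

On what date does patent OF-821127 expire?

1999-02-14

Base term: filing date + 17 years → 3 August 1999.
Processing Delay Credit: +88 days → 30 October 1999.
Applicant Delay Offset: −258 days → 14 February 1999.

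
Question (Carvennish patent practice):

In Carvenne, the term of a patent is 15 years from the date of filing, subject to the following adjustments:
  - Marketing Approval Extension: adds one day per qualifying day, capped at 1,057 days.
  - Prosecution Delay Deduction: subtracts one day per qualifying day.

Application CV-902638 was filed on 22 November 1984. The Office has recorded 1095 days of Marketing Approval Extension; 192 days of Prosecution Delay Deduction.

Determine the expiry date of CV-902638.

Base term: filing date + 15 years → 22 November 1999.
Marketing Approval Extension: 1095 days claimed exceeds the 1057-day cap, so +1057 days → 14 October 2002.
Prosecution Delay Deduction: −192 days → 5 April 2002.

April 5, 2002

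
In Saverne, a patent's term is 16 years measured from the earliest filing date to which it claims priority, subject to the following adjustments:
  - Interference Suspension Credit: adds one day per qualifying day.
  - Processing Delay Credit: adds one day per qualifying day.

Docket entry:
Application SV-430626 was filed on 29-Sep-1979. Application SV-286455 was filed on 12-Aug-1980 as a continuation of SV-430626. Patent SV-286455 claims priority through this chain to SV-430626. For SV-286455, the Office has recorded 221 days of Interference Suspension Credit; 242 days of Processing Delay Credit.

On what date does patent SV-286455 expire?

Earliest priority filing: 29 September 1979.
Base term: 29 September 1979 + 16 years → 29 September 1995.
Interference Suspension Credit: +221 days → 7 May 1996.
Processing Delay Credit: +242 days → 4 January 1997.

January 4, 1997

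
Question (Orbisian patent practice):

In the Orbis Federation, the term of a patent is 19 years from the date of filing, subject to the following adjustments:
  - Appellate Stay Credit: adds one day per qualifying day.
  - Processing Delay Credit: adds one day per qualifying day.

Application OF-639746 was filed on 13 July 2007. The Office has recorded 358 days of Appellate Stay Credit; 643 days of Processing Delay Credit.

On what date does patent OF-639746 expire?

Base term: filing date + 19 years → 13 July 2026.
Appellate Stay Credit: +358 days → 6 July 2027.
Processing Delay Credit: +643 days → 9 April 2029.

2029-04-09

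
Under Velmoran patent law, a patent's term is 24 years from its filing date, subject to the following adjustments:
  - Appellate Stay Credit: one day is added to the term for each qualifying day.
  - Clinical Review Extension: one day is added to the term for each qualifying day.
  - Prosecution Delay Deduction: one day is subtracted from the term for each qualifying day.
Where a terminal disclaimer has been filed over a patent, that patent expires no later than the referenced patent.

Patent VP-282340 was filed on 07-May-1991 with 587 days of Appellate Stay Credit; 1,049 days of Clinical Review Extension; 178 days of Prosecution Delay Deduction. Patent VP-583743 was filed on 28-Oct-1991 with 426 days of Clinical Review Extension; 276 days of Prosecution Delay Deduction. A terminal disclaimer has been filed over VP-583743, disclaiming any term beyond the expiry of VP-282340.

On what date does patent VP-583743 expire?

Natural term of VP-583743:
  Base: filing + 24 years → 28 October 2015.
  Clinical Review Extension: +426 days → 27 December 2016.
  Prosecution Delay Deduction: −276 days → 26 March 2016.
Expiry of referenced patent VP-282340:
  Base: filing + 24 years → 7 May 2015.
  Appellate Stay Credit: +587 days → 14 December 2016.
  Clinical Review Extension: +1049 days → 29 October 2019.
  Prosecution Delay Deduction: −178 days → 4 May 2019.
Terminal disclaimer: VP-583743 expires on the earlier of 26 March 2016 and 4 May 2019.

March 26, 2016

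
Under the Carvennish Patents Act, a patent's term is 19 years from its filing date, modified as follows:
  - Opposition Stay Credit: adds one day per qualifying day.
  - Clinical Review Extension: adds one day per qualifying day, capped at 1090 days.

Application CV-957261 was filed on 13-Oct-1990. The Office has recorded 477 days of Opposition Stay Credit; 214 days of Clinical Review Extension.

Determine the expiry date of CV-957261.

2011-09-04

Base term: filing date + 19 years → 13 October 2009.
Opposition Stay Credit: +477 days → 2 February 2011.
Clinical Review Extension: 214 days (within the 1090-day cap) → +214 days → 4 September 2011.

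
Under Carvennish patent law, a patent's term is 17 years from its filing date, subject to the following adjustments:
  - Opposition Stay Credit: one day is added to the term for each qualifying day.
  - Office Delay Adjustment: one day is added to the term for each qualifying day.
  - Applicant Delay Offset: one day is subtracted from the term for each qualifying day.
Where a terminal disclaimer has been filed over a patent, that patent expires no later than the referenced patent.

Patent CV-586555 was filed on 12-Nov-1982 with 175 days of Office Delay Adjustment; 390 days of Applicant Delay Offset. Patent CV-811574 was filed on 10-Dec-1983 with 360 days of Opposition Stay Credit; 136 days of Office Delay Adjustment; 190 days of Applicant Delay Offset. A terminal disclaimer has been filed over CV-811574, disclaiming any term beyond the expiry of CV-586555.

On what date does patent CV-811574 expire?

April 11, 1999

Natural term of CV-811574:
  Base: filing + 17 years → 10 December 2000.
  Opposition Stay Credit: +360 days → 5 December 2001.
  Office Delay Adjustment: +136 days → 20 April 2002.
  Applicant Delay Offset: −190 days → 12 October 2001.
Expiry of referenced patent CV-586555:
  Base: filing + 17 years → 12 November 1999.
  Office Delay Adjustment: +175 days → 5 May 2000.
  Applicant Delay Offset: −390 days → 11 April 1999.
Terminal disclaimer: CV-811574 expires on the earlier of 12 October 2001 and 11 April 1999.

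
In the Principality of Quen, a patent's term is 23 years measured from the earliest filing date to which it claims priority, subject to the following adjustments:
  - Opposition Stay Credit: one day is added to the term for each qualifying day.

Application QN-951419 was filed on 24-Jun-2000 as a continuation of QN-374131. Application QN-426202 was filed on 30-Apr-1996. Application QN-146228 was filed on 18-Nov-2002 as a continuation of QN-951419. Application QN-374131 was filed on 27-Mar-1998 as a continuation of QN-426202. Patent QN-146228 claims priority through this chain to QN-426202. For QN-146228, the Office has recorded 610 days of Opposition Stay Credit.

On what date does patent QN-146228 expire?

Earliest priority filing: 30 April 1996.
Base term: 30 April 1996 + 23 years → 30 April 2019.
Opposition Stay Credit: +610 days → 30 December 2020.

December 30, 2020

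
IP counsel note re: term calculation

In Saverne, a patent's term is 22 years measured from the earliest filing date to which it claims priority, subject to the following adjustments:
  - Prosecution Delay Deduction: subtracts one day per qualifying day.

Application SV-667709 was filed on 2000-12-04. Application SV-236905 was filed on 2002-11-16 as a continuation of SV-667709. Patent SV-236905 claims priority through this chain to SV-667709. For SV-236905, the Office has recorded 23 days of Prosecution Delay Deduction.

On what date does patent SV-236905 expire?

November 11, 2022

Earliest priority filing: 4 December 2000.
Base term: 4 December 2000 + 22 years → 4 December 2022.
Prosecution Delay Deduction: −23 days → 11 November 2022.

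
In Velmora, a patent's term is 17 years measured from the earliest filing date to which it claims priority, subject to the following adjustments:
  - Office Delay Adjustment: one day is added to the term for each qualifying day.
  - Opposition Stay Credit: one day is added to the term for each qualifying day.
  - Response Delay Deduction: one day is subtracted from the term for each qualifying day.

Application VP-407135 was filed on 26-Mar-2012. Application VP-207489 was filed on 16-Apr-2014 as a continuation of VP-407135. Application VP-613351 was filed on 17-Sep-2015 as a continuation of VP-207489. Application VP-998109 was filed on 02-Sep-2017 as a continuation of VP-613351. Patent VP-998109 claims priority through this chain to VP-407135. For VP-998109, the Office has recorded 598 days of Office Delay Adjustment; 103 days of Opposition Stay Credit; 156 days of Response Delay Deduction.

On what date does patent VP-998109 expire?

Earliest priority filing: 26 March 2012.
Base term: 26 March 2012 + 17 years → 26 March 2029.
Office Delay Adjustment: +598 days → 14 November 2030.
Opposition Stay Credit: +103 days → 25 February 2031.
Response Delay Deduction: −156 days → 22 September 2030.

2030-09-22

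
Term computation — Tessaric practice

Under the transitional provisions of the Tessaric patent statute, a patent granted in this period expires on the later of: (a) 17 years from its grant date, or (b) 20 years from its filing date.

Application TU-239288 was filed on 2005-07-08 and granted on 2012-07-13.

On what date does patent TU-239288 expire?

(a) grant + 17 years → 13 July 2029.
(b) filing + 20 years → 8 July 2025.
Later of the two: 13 July 2029.

July 13, 2029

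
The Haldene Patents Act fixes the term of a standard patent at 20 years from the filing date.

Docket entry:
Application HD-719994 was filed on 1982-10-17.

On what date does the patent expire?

Filing date + 20 years → 17 October 2002.

2002-10-17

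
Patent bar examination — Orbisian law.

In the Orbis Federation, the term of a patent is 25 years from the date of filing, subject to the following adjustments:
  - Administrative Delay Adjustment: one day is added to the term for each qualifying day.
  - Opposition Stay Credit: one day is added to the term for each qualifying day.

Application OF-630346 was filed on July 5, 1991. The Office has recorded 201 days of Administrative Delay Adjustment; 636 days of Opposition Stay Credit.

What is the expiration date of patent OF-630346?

October 20, 2018

Base term: filing date + 25 years → 5 July 2016.
Administrative Delay Adjustment: +201 days → 22 January 2017.
Opposition Stay Credit: +636 days → 20 October 2018.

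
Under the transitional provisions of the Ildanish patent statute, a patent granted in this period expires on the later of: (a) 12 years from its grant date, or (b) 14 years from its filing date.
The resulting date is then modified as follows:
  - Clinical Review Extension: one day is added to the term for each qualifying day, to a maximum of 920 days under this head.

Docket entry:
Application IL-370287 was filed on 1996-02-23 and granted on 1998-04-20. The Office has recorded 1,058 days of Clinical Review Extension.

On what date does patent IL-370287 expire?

(a) grant + 12 years → 20 April 2010.
(b) filing + 14 years → 23 February 2010.
Later of the two: 20 April 2010.
Clinical Review Extension: 1058 days claimed exceeds the 920-day cap, so +920 days → 26 October 2012.

October 26, 2012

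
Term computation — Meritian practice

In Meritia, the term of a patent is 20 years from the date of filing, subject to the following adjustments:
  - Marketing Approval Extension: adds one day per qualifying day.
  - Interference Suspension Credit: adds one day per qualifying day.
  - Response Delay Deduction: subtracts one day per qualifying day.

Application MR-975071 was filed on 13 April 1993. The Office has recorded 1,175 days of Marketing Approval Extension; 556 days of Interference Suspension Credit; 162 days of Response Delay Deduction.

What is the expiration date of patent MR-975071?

Base term: filing date + 20 years → 13 April 2013.
Marketing Approval Extension: +1175 days → 1 July 2016.
Interference Suspension Credit: +556 days → 8 January 2018.
Response Delay Deduction: −162 days → 30 July 2017.

2017-07-30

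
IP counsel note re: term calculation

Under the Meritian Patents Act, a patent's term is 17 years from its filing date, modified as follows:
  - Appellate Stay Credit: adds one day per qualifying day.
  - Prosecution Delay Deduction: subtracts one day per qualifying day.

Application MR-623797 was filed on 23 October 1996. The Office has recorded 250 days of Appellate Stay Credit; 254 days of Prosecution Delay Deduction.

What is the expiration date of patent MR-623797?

2013-10-19

Base term: filing date + 17 years → 23 October 2013.
Appellate Stay Credit: +250 days → 30 June 2014.
Prosecution Delay Deduction: −254 days → 19 October 2013.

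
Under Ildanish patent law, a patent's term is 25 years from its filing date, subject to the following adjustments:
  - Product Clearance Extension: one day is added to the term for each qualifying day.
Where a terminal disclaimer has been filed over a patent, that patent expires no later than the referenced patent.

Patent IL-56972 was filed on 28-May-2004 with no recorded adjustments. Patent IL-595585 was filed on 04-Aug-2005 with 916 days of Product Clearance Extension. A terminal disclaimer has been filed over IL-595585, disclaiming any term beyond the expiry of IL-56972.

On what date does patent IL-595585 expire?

May 28, 2029

Natural term of IL-595585:
  Base: filing + 25 years → 4 August 2030.
  Product Clearance Extension: +916 days → 5 February 2033.
Expiry of referenced patent IL-56972:
  Base: filing + 25 years → 28 May 2029.
Terminal disclaimer: IL-595585 expires on the earlier of 5 February 2033 and 28 May 2029.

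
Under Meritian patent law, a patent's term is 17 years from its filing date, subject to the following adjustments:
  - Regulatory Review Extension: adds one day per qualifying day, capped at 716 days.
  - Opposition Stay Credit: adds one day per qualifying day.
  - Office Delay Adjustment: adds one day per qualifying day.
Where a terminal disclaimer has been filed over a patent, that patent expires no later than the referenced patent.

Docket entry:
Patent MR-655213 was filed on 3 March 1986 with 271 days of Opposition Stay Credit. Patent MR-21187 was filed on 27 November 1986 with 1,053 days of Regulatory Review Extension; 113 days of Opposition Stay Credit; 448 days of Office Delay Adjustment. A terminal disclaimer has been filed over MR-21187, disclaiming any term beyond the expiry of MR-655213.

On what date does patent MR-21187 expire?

2003-11-29

Natural term of MR-21187:
  Base: filing + 17 years → 27 November 2003.
  Regulatory Review Extension: 1053 days claimed exceeds the 716-day cap, so +716 days → 12 November 2005.
  Opposition Stay Credit: +113 days → 5 March 2006.
  Office Delay Adjustment: +448 days → 27 May 2007.
Expiry of referenced patent MR-655213:
  Base: filing + 17 years → 3 March 2003.
  Opposition Stay Credit: +271 days → 29 November 2003.
Terminal disclaimer: MR-21187 expires on the earlier of 27 May 2007 and 29 November 2003.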